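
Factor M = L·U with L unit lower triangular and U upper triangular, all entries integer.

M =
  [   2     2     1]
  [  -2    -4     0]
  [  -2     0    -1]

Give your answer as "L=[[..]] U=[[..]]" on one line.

  R1 -= -1·R0 → [0,-2,1]
  R2 -= -1·R0 → [0,2,0]
  R2 -= -1·R1 → [0,0,1]

L=[[1,0,0],[-1,1,0],[-1,-1,1]] U=[[2,2,1],[0,-2,1],[0,0,1]]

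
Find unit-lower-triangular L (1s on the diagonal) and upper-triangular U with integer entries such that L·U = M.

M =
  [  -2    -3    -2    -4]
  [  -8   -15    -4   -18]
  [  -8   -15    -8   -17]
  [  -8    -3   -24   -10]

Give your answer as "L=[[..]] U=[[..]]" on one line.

L=[[1,0,0,0],[4,1,0,0],[4,1,1,0],[4,-3,1,1]] U=[[-2,-3,-2,-4],[0,-3,4,-2],[0,0,-4,1],[0,0,0,-1]]

  row1 -= 4·row0 → [0,-3,4,-2]
  row2 -= 4·row0 → [0,-3,0,-1]
  row3 -= 4·row0 → [0,9,-16,6]
  row2 -= 1·row1 → [0,0,-4,1]
  row3 -= -3·row1 → [0,0,-4,0]
  row3 -= 1·row2 → [0,0,0,-1]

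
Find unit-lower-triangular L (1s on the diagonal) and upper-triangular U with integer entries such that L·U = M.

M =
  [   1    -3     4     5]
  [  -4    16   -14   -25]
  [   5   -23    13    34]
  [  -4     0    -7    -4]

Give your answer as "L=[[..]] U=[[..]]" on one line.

  row1 -= -4·row0 → [0,4,2,-5]
  row2 -= 5·row0 → [0,-8,-7,9]
  row3 -= -4·row0 → [0,-12,9,16]
  row2 -= -2·row1 → [0,0,-3,-1]
  row3 -= -3·row1 → [0,0,15,1]
  row3 -= -5·row2 → [0,0,0,-4]

L=[[1,0,0,0],[-4,1,0,0],[5,-2,1,0],[-4,-3,-5,1]] U=[[1,-3,4,5],[0,4,2,-5],[0,0,-3,-1],[0,0,0,-4]]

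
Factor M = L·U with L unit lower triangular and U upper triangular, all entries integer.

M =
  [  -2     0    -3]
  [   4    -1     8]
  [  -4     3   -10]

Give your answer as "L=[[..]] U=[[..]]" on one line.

L=[[1,0,0],[-2,1,0],[2,-3,1]] U=[[-2,0,-3],[0,-1,2],[0,0,2]]

  r1 -= -2·r0 → [0,-1,2]
  r2 -= 2·r0 → [0,3,-4]
  r2 -= -3·r1 → [0,0,2]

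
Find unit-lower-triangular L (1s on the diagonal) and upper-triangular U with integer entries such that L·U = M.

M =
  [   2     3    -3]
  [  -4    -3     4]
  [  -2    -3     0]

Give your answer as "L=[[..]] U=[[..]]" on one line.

  row1 -= -2·row0 → [0,3,-2]
  row2 -= -1·row0 → [0,0,-3]
  row2 -= 0·row1 → [0,0,-3]

L=[[1,0,0],[-2,1,0],[-1,0,1]] U=[[2,3,-3],[0,3,-2],[0,0,-3]]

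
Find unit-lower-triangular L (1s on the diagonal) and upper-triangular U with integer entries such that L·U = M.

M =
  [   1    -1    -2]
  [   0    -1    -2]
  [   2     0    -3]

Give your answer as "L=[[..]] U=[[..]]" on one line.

L=[[1,0,0],[0,1,0],[2,-2,1]] U=[[1,-1,-2],[0,-1,-2],[0,0,-3]]

  row1 -= 0·row0 → [0,-1,-2]
  row2 -= 2·row0 → [0,2,1]
  row2 -= -2·row1 → [0,0,-3]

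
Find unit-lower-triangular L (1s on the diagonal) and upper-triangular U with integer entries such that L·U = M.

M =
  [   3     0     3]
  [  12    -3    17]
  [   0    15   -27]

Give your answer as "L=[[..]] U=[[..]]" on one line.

  row1 -= 4·row0 → [0,-3,5]
  row2 -= 0·row0 → [0,15,-27]
  row2 -= -5·row1 → [0,0,-2]

L=[[1,0,0],[4,1,0],[0,-5,1]] U=[[3,0,3],[0,-3,5],[0,0,-2]]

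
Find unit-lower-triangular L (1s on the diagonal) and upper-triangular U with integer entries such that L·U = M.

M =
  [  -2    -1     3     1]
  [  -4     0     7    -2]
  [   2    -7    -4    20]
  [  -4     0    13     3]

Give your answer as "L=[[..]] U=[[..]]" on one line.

L=[[1,0,0,0],[2,1,0,0],[-1,-4,1,0],[2,1,2,1]] U=[[-2,-1,3,1],[0,2,1,-4],[0,0,3,5],[0,0,0,-5]]

  row1 -= 2·row0 → [0,2,1,-4]
  row2 -= -1·row0 → [0,-8,-1,21]
  row3 -= 2·row0 → [0,2,7,1]
  row2 -= -4·row1 → [0,0,3,5]
  row3 -= 1·row1 → [0,0,6,5]
  row3 -= 2·row2 → [0,0,0,-5]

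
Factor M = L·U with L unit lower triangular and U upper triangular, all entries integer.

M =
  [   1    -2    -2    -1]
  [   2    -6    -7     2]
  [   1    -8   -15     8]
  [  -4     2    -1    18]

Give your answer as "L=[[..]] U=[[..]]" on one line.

L=[[1,0,0,0],[2,1,0,0],[1,3,1,0],[-4,3,0,1]] U=[[1,-2,-2,-1],[0,-2,-3,4],[0,0,-4,-3],[0,0,0,2]]

  row1 -= 2·row0 → [0,-2,-3,4]
  row2 -= 1·row0 → [0,-6,-13,9]
  row3 -= -4·row0 → [0,-6,-9,14]
  row2 -= 3·row1 → [0,0,-4,-3]
  row3 -= 3·row1 → [0,0,0,2]
  row3 -= 0·row2 → [0,0,0,2]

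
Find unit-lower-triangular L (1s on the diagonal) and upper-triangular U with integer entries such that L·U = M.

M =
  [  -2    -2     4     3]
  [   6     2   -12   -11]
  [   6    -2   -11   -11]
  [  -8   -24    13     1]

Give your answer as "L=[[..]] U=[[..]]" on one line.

  R1 -= -3·R0 → [0,-4,0,-2]
  R2 -= -3·R0 → [0,-8,1,-2]
  R3 -= 4·R0 → [0,-16,-3,-11]
  R2 -= 2·R1 → [0,0,1,2]
  R3 -= 4·R1 → [0,0,-3,-3]
  R3 -= -3·R2 → [0,0,0,3]

L=[[1,0,0,0],[-3,1,0,0],[-3,2,1,0],[4,4,-3,1]] U=[[-2,-2,4,3],[0,-4,0,-2],[0,0,1,2],[0,0,0,3]]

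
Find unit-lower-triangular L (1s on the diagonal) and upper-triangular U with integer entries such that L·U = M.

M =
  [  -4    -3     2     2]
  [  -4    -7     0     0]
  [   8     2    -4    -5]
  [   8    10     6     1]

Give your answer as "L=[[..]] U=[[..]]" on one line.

L=[[1,0,0,0],[1,1,0,0],[-2,1,1,0],[-2,-1,4,1]] U=[[-4,-3,2,2],[0,-4,-2,-2],[0,0,2,1],[0,0,0,-1]]

  R1 -= 1·R0 → [0,-4,-2,-2]
  R2 -= -2·R0 → [0,-4,0,-1]
  R3 -= -2·R0 → [0,4,10,5]
  R2 -= 1·R1 → [0,0,2,1]
  R3 -= -1·R1 → [0,0,8,3]
  R3 -= 4·R2 → [0,0,0,-1]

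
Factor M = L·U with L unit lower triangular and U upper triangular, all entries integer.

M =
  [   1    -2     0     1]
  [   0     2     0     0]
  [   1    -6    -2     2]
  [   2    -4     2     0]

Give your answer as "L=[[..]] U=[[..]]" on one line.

L=[[1,0,0,0],[0,1,0,0],[1,-2,1,0],[2,0,-1,1]] U=[[1,-2,0,1],[0,2,0,0],[0,0,-2,1],[0,0,0,-1]]

  r1 -= 0·r0 → [0,2,0,0]
  r2 -= 1·r0 → [0,-4,-2,1]
  r3 -= 2·r0 → [0,0,2,-2]
  r2 -= -2·r1 → [0,0,-2,1]
  r3 -= 0·r1 → [0,0,2,-2]
  r3 -= -1·r2 → [0,0,0,-1]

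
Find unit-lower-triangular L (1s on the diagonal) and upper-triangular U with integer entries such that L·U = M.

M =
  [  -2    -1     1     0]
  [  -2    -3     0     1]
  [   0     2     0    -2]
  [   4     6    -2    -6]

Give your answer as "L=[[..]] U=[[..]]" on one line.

  R1 -= 1·R0 → [0,-2,-1,1]
  R2 -= 0·R0 → [0,2,0,-2]
  R3 -= -2·R0 → [0,4,0,-6]
  R2 -= -1·R1 → [0,0,-1,-1]
  R3 -= -2·R1 → [0,0,-2,-4]
  R3 -= 2·R2 → [0,0,0,-2]

L=[[1,0,0,0],[1,1,0,0],[0,-1,1,0],[-2,-2,2,1]] U=[[-2,-1,1,0],[0,-2,-1,1],[0,0,-1,-1],[0,0,0,-2]]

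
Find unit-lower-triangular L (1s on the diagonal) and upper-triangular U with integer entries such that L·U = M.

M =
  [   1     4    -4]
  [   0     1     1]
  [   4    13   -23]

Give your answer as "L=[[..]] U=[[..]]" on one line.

  r1 -= 0·r0 → [0,1,1]
  r2 -= 4·r0 → [0,-3,-7]
  r2 -= -3·r1 → [0,0,-4]

L=[[1,0,0],[0,1,0],[4,-3,1]] U=[[1,4,-4],[0,1,1],[0,0,-4]]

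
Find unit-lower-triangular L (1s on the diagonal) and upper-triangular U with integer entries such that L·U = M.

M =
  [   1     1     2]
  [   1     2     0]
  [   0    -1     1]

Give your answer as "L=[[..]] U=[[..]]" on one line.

L=[[1,0,0],[1,1,0],[0,-1,1]] U=[[1,1,2],[0,1,-2],[0,0,-1]]

  r1 -= 1·r0 → [0,1,-2]
  r2 -= 0·r0 → [0,-1,1]
  r2 -= -1·r1 → [0,0,-1]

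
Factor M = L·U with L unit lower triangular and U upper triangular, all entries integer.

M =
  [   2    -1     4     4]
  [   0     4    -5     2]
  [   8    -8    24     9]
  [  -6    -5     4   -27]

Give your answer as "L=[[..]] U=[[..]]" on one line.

  row1 -= 0·row0 → [0,4,-5,2]
  row2 -= 4·row0 → [0,-4,8,-7]
  row3 -= -3·row0 → [0,-8,16,-15]
  row2 -= -1·row1 → [0,0,3,-5]
  row3 -= -2·row1 → [0,0,6,-11]
  row3 -= 2·row2 → [0,0,0,-1]

L=[[1,0,0,0],[0,1,0,0],[4,-1,1,0],[-3,-2,2,1]] U=[[2,-1,4,4],[0,4,-5,2],[0,0,3,-5],[0,0,0,-1]]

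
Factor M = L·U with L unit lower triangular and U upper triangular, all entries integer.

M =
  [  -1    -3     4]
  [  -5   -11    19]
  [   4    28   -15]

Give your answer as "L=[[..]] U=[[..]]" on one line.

  row1 -= 5·row0 → [0,4,-1]
  row2 -= -4·row0 → [0,16,1]
  row2 -= 4·row1 → [0,0,5]

L=[[1,0,0],[5,1,0],[-4,4,1]] U=[[-1,-3,4],[0,4,-1],[0,0,5]]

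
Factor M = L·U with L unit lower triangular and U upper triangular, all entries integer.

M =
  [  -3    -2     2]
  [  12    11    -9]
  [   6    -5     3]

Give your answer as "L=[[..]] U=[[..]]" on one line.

L=[[1,0,0],[-4,1,0],[-2,-3,1]] U=[[-3,-2,2],[0,3,-1],[0,0,4]]

  row1 -= -4·row0 → [0,3,-1]
  row2 -= -2·row0 → [0,-9,7]
  row2 -= -3·row1 → [0,0,4]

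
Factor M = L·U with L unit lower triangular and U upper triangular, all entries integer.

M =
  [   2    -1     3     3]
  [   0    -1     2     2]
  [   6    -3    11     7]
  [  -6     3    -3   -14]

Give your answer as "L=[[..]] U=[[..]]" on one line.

  R1 -= 0·R0 → [0,-1,2,2]
  R2 -= 3·R0 → [0,0,2,-2]
  R3 -= -3·R0 → [0,0,6,-5]
  R2 -= 0·R1 → [0,0,2,-2]
  R3 -= 0·R1 → [0,0,6,-5]
  R3 -= 3·R2 → [0,0,0,1]

L=[[1,0,0,0],[0,1,0,0],[3,0,1,0],[-3,0,3,1]] U=[[2,-1,3,3],[0,-1,2,2],[0,0,2,-2],[0,0,0,1]]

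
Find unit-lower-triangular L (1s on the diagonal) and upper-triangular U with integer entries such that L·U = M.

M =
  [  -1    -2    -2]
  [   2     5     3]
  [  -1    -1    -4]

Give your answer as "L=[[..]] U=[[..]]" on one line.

L=[[1,0,0],[-2,1,0],[1,1,1]] U=[[-1,-2,-2],[0,1,-1],[0,0,-1]]

  r1 -= -2·r0 → [0,1,-1]
  r2 -= 1·r0 → [0,1,-2]
  r2 -= 1·r1 → [0,0,-1]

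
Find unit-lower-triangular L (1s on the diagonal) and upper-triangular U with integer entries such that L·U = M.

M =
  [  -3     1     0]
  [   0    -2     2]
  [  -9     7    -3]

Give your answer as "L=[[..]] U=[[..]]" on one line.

L=[[1,0,0],[0,1,0],[3,-2,1]] U=[[-3,1,0],[0,-2,2],[0,0,1]]

  r1 -= 0·r0 → [0,-2,2]
  r2 -= 3·r0 → [0,4,-3]
  r2 -= -2·r1 → [0,0,1]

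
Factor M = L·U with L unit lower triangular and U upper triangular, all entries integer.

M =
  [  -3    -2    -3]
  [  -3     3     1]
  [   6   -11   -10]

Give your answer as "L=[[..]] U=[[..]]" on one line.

L=[[1,0,0],[1,1,0],[-2,-3,1]] U=[[-3,-2,-3],[0,5,4],[0,0,-4]]

  row1 -= 1·row0 → [0,5,4]
  row2 -= -2·row0 → [0,-15,-16]
  row2 -= -3·row1 → [0,0,-4]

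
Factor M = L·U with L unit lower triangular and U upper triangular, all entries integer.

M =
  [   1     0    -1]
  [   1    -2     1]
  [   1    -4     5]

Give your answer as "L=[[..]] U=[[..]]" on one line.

L=[[1,0,0],[1,1,0],[1,2,1]] U=[[1,0,-1],[0,-2,2],[0,0,2]]

  r1 -= 1·r0 → [0,-2,2]
  r2 -= 1·r0 → [0,-4,6]
  r2 -= 2·r1 → [0,0,2]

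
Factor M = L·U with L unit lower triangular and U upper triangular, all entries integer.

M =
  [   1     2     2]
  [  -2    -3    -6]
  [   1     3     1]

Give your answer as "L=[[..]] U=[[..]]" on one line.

  row1 -= -2·row0 → [0,1,-2]
  row2 -= 1·row0 → [0,1,-1]
  row2 -= 1·row1 → [0,0,1]

L=[[1,0,0],[-2,1,0],[1,1,1]] U=[[1,2,2],[0,1,-2],[0,0,1]]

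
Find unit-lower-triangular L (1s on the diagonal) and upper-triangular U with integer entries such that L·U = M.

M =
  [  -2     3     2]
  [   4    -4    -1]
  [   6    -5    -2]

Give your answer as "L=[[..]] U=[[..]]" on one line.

  R1 -= -2·R0 → [0,2,3]
  R2 -= -3·R0 → [0,4,4]
  R2 -= 2·R1 → [0,0,-2]

L=[[1,0,0],[-2,1,0],[-3,2,1]] U=[[-2,3,2],[0,2,3],[0,0,-2]]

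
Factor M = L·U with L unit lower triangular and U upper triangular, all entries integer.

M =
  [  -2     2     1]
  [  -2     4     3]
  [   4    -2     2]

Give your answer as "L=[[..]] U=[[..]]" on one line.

  R1 -= 1·R0 → [0,2,2]
  R2 -= -2·R0 → [0,2,4]
  R2 -= 1·R1 → [0,0,2]

L=[[1,0,0],[1,1,0],[-2,1,1]] U=[[-2,2,1],[0,2,2],[0,0,2]]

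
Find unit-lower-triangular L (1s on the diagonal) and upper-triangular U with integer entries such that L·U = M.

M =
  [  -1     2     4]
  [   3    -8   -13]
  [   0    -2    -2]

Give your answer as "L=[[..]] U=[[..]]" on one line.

  r1 -= -3·r0 → [0,-2,-1]
  r2 -= 0·r0 → [0,-2,-2]
  r2 -= 1·r1 → [0,0,-1]

L=[[1,0,0],[-3,1,0],[0,1,1]] U=[[-1,2,4],[0,-2,-1],[0,0,-1]]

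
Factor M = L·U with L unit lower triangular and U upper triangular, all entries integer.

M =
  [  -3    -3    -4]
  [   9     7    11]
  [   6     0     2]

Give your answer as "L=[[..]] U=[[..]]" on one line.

  r1 -= -3·r0 → [0,-2,-1]
  r2 -= -2·r0 → [0,-6,-6]
  r2 -= 3·r1 → [0,0,-3]

L=[[1,0,0],[-3,1,0],[-2,3,1]] U=[[-3,-3,-4],[0,-2,-1],[0,0,-3]]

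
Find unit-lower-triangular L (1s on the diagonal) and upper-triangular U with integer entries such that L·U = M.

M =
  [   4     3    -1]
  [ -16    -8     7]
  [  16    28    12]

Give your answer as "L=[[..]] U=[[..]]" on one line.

  R1 -= -4·R0 → [0,4,3]
  R2 -= 4·R0 → [0,16,16]
  R2 -= 4·R1 → [0,0,4]

L=[[1,0,0],[-4,1,0],[4,4,1]] U=[[4,3,-1],[0,4,3],[0,0,4]]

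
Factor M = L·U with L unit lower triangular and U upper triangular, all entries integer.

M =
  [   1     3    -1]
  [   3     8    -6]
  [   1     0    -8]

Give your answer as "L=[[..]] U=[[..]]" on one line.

  r1 -= 3·r0 → [0,-1,-3]
  r2 -= 1·r0 → [0,-3,-7]
  r2 -= 3·r1 → [0,0,2]

L=[[1,0,0],[3,1,0],[1,3,1]] U=[[1,3,-1],[0,-1,-3],[0,0,2]]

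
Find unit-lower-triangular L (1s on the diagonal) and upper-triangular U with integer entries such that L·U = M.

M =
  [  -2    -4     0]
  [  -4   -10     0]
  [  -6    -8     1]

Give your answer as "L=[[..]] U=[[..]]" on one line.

  row1 -= 2·row0 → [0,-2,0]
  row2 -= 3·row0 → [0,4,1]
  row2 -= -2·row1 → [0,0,1]

L=[[1,0,0],[2,1,0],[3,-2,1]] U=[[-2,-4,0],[0,-2,0],[0,0,1]]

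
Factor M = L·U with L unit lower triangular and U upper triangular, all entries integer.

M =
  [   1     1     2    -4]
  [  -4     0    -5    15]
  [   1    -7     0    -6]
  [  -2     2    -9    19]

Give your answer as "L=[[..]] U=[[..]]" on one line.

  row1 -= -4·row0 → [0,4,3,-1]
  row2 -= 1·row0 → [0,-8,-2,-2]
  row3 -= -2·row0 → [0,4,-5,11]
  row2 -= -2·row1 → [0,0,4,-4]
  row3 -= 1·row1 → [0,0,-8,12]
  row3 -= -2·row2 → [0,0,0,4]

L=[[1,0,0,0],[-4,1,0,0],[1,-2,1,0],[-2,1,-2,1]] U=[[1,1,2,-4],[0,4,3,-1],[0,0,4,-4],[0,0,0,4]]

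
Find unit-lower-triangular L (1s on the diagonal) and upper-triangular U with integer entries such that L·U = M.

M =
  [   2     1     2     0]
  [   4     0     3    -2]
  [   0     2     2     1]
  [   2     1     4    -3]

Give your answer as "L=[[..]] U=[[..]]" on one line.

  r1 -= 2·r0 → [0,-2,-1,-2]
  r2 -= 0·r0 → [0,2,2,1]
  r3 -= 1·r0 → [0,0,2,-3]
  r2 -= -1·r1 → [0,0,1,-1]
  r3 -= 0·r1 → [0,0,2,-3]
  r3 -= 2·r2 → [0,0,0,-1]

L=[[1,0,0,0],[2,1,0,0],[0,-1,1,0],[1,0,2,1]] U=[[2,1,2,0],[0,-2,-1,-2],[0,0,1,-1],[0,0,0,-1]]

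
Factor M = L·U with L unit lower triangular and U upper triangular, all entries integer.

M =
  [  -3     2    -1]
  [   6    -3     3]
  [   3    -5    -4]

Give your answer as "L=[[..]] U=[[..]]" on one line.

L=[[1,0,0],[-2,1,0],[-1,-3,1]] U=[[-3,2,-1],[0,1,1],[0,0,-2]]

  R1 -= -2·R0 → [0,1,1]
  R2 -= -1·R0 → [0,-3,-5]
  R2 -= -3·R1 → [0,0,-2]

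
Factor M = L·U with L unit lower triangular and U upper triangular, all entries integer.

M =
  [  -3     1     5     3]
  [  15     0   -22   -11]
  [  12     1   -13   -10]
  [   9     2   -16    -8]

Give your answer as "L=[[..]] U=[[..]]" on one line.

L=[[1,0,0,0],[-5,1,0,0],[-4,1,1,0],[-3,1,-1,1]] U=[[-3,1,5,3],[0,5,3,4],[0,0,4,-2],[0,0,0,-5]]

  row1 -= -5·row0 → [0,5,3,4]
  row2 -= -4·row0 → [0,5,7,2]
  row3 -= -3·row0 → [0,5,-1,1]
  row2 -= 1·row1 → [0,0,4,-2]
  row3 -= 1·row1 → [0,0,-4,-3]
  row3 -= -1·row2 → [0,0,0,-5]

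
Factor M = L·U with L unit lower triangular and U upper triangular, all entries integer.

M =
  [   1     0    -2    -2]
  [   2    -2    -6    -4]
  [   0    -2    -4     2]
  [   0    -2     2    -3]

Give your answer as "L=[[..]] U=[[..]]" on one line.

  R1 -= 2·R0 → [0,-2,-2,0]
  R2 -= 0·R0 → [0,-2,-4,2]
  R3 -= 0·R0 → [0,-2,2,-3]
  R2 -= 1·R1 → [0,0,-2,2]
  R3 -= 1·R1 → [0,0,4,-3]
  R3 -= -2·R2 → [0,0,0,1]

L=[[1,0,0,0],[2,1,0,0],[0,1,1,0],[0,1,-2,1]] U=[[1,0,-2,-2],[0,-2,-2,0],[0,0,-2,2],[0,0,0,1]]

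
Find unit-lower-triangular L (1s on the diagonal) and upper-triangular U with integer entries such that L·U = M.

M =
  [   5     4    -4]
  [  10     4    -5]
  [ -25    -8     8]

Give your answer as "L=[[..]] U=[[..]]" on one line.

L=[[1,0,0],[2,1,0],[-5,-3,1]] U=[[5,4,-4],[0,-4,3],[0,0,-3]]

  R1 -= 2·R0 → [0,-4,3]
  R2 -= -5·R0 → [0,12,-12]
  R2 -= -3·R1 → [0,0,-3]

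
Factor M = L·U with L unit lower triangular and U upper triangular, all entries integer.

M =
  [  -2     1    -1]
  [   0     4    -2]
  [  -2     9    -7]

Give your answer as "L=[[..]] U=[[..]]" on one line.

L=[[1,0,0],[0,1,0],[1,2,1]] U=[[-2,1,-1],[0,4,-2],[0,0,-2]]

  row1 -= 0·row0 → [0,4,-2]
  row2 -= 1·row0 → [0,8,-6]
  row2 -= 2·row1 → [0,0,-2]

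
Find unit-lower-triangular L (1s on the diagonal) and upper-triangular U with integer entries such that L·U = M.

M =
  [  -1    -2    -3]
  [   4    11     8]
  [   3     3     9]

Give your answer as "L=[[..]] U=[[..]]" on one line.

  r1 -= -4·r0 → [0,3,-4]
  r2 -= -3·r0 → [0,-3,0]
  r2 -= -1·r1 → [0,0,-4]

L=[[1,0,0],[-4,1,0],[-3,-1,1]] U=[[-1,-2,-3],[0,3,-4],[0,0,-4]]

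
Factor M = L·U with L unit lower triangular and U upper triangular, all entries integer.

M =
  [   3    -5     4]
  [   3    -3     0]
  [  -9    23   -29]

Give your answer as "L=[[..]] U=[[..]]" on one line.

  r1 -= 1·r0 → [0,2,-4]
  r2 -= -3·r0 → [0,8,-17]
  r2 -= 4·r1 → [0,0,-1]

L=[[1,0,0],[1,1,0],[-3,4,1]] U=[[3,-5,4],[0,2,-4],[0,0,-1]]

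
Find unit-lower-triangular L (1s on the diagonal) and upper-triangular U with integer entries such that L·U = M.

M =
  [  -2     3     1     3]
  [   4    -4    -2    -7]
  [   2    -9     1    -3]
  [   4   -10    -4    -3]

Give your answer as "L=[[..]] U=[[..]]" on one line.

L=[[1,0,0,0],[-2,1,0,0],[-1,-3,1,0],[-2,-2,-1,1]] U=[[-2,3,1,3],[0,2,0,-1],[0,0,2,-3],[0,0,0,-2]]

  R1 -= -2·R0 → [0,2,0,-1]
  R2 -= -1·R0 → [0,-6,2,0]
  R3 -= -2·R0 → [0,-4,-2,3]
  R2 -= -3·R1 → [0,0,2,-3]
  R3 -= -2·R1 → [0,0,-2,1]
  R3 -= -1·R2 → [0,0,0,-2]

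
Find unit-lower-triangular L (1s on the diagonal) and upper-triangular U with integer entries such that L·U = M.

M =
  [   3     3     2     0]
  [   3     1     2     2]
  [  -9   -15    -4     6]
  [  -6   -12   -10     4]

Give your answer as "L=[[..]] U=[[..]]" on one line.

L=[[1,0,0,0],[1,1,0,0],[-3,3,1,0],[-2,3,-3,1]] U=[[3,3,2,0],[0,-2,0,2],[0,0,2,0],[0,0,0,-2]]

  r1 -= 1·r0 → [0,-2,0,2]
  r2 -= -3·r0 → [0,-6,2,6]
  r3 -= -2·r0 → [0,-6,-6,4]
  r2 -= 3·r1 → [0,0,2,0]
  r3 -= 3·r1 → [0,0,-6,-2]
  r3 -= -3·r2 → [0,0,0,-2]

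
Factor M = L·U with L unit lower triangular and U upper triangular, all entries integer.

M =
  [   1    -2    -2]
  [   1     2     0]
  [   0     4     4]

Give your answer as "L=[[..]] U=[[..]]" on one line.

L=[[1,0,0],[1,1,0],[0,1,1]] U=[[1,-2,-2],[0,4,2],[0,0,2]]

  R1 -= 1·R0 → [0,4,2]
  R2 -= 0·R0 → [0,4,4]
  R2 -= 1·R1 → [0,0,2]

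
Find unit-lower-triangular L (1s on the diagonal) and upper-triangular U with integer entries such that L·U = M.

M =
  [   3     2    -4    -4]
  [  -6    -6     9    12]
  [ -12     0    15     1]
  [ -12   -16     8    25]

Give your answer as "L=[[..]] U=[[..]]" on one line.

L=[[1,0,0,0],[-2,1,0,0],[-4,-4,1,0],[-4,4,-4,1]] U=[[3,2,-4,-4],[0,-2,1,4],[0,0,3,1],[0,0,0,-3]]

  R1 -= -2·R0 → [0,-2,1,4]
  R2 -= -4·R0 → [0,8,-1,-15]
  R3 -= -4·R0 → [0,-8,-8,9]
  R2 -= -4·R1 → [0,0,3,1]
  R3 -= 4·R1 → [0,0,-12,-7]
  R3 -= -4·R2 → [0,0,0,-3]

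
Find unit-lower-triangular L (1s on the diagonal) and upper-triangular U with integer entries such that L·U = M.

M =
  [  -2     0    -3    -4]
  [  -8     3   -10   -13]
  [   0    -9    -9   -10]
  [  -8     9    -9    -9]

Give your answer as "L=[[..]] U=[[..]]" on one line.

  r1 -= 4·r0 → [0,3,2,3]
  r2 -= 0·r0 → [0,-9,-9,-10]
  r3 -= 4·r0 → [0,9,3,7]
  r2 -= -3·r1 → [0,0,-3,-1]
  r3 -= 3·r1 → [0,0,-3,-2]
  r3 -= 1·r2 → [0,0,0,-1]

L=[[1,0,0,0],[4,1,0,0],[0,-3,1,0],[4,3,1,1]] U=[[-2,0,-3,-4],[0,3,2,3],[0,0,-3,-1],[0,0,0,-1]]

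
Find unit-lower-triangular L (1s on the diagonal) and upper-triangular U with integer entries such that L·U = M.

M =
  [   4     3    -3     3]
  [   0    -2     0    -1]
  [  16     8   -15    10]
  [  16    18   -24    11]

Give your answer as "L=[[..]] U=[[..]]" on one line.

L=[[1,0,0,0],[0,1,0,0],[4,2,1,0],[4,-3,4,1]] U=[[4,3,-3,3],[0,-2,0,-1],[0,0,-3,0],[0,0,0,-4]]

  row1 -= 0·row0 → [0,-2,0,-1]
  row2 -= 4·row0 → [0,-4,-3,-2]
  row3 -= 4·row0 → [0,6,-12,-1]
  row2 -= 2·row1 → [0,0,-3,0]
  row3 -= -3·row1 → [0,0,-12,-4]
  row3 -= 4·row2 → [0,0,0,-4]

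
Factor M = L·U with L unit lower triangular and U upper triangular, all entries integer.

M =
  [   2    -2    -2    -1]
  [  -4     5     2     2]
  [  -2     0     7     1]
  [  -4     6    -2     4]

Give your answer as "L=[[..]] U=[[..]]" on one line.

L=[[1,0,0,0],[-2,1,0,0],[-1,-2,1,0],[-2,2,-2,1]] U=[[2,-2,-2,-1],[0,1,-2,0],[0,0,1,0],[0,0,0,2]]

  R1 -= -2·R0 → [0,1,-2,0]
  R2 -= -1·R0 → [0,-2,5,0]
  R3 -= -2·R0 → [0,2,-6,2]
  R2 -= -2·R1 → [0,0,1,0]
  R3 -= 2·R1 → [0,0,-2,2]
  R3 -= -2·R2 → [0,0,0,2]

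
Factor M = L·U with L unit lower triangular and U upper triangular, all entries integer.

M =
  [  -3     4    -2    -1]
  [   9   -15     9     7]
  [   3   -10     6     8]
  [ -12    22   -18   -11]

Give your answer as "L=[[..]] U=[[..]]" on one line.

L=[[1,0,0,0],[-3,1,0,0],[-1,2,1,0],[4,-2,2,1]] U=[[-3,4,-2,-1],[0,-3,3,4],[0,0,-2,-1],[0,0,0,3]]

  R1 -= -3·R0 → [0,-3,3,4]
  R2 -= -1·R0 → [0,-6,4,7]
  R3 -= 4·R0 → [0,6,-10,-7]
  R2 -= 2·R1 → [0,0,-2,-1]
  R3 -= -2·R1 → [0,0,-4,1]
  R3 -= 2·R2 → [0,0,0,3]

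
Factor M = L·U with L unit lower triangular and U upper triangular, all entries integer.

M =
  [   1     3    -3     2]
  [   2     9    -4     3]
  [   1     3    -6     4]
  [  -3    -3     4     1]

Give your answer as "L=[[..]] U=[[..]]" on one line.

L=[[1,0,0,0],[2,1,0,0],[1,0,1,0],[-3,2,3,1]] U=[[1,3,-3,2],[0,3,2,-1],[0,0,-3,2],[0,0,0,3]]

  row1 -= 2·row0 → [0,3,2,-1]
  row2 -= 1·row0 → [0,0,-3,2]
  row3 -= -3·row0 → [0,6,-5,7]
  row2 -= 0·row1 → [0,0,-3,2]
  row3 -= 2·row1 → [0,0,-9,9]
  row3 -= 3·row2 → [0,0,0,3]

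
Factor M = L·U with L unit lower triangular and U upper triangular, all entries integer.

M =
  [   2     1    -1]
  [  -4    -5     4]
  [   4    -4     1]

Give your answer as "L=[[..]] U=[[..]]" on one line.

  r1 -= -2·r0 → [0,-3,2]
  r2 -= 2·r0 → [0,-6,3]
  r2 -= 2·r1 → [0,0,-1]

L=[[1,0,0],[-2,1,0],[2,2,1]] U=[[2,1,-1],[0,-3,2],[0,0,-1]]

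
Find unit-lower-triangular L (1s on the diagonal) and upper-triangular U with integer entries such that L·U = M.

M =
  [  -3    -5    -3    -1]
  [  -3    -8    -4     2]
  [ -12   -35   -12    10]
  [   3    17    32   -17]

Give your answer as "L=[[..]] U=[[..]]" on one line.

  row1 -= 1·row0 → [0,-3,-1,3]
  row2 -= 4·row0 → [0,-15,0,14]
  row3 -= -1·row0 → [0,12,29,-18]
  row2 -= 5·row1 → [0,0,5,-1]
  row3 -= -4·row1 → [0,0,25,-6]
  row3 -= 5·row2 → [0,0,0,-1]

L=[[1,0,0,0],[1,1,0,0],[4,5,1,0],[-1,-4,5,1]] U=[[-3,-5,-3,-1],[0,-3,-1,3],[0,0,5,-1],[0,0,0,-1]]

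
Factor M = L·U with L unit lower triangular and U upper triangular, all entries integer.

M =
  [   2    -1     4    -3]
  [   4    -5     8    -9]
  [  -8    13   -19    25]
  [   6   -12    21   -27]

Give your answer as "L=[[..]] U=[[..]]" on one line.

L=[[1,0,0,0],[2,1,0,0],[-4,-3,1,0],[3,3,-3,1]] U=[[2,-1,4,-3],[0,-3,0,-3],[0,0,-3,4],[0,0,0,3]]

  row1 -= 2·row0 → [0,-3,0,-3]
  row2 -= -4·row0 → [0,9,-3,13]
  row3 -= 3·row0 → [0,-9,9,-18]
  row2 -= -3·row1 → [0,0,-3,4]
  row3 -= 3·row1 → [0,0,9,-9]
  row3 -= -3·row2 → [0,0,0,3]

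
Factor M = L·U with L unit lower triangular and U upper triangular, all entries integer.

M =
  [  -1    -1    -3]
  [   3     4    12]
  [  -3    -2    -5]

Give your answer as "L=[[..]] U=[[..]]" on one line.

L=[[1,0,0],[-3,1,0],[3,1,1]] U=[[-1,-1,-3],[0,1,3],[0,0,1]]

  r1 -= -3·r0 → [0,1,3]
  r2 -= 3·r0 → [0,1,4]
  r2 -= 1·r1 → [0,0,1]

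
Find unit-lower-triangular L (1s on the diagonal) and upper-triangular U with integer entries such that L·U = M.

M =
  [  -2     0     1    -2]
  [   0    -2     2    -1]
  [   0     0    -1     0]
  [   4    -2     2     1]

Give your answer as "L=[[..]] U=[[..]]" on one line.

L=[[1,0,0,0],[0,1,0,0],[0,0,1,0],[-2,1,-2,1]] U=[[-2,0,1,-2],[0,-2,2,-1],[0,0,-1,0],[0,0,0,-2]]

  R1 -= 0·R0 → [0,-2,2,-1]
  R2 -= 0·R0 → [0,0,-1,0]
  R3 -= -2·R0 → [0,-2,4,-3]
  R2 -= 0·R1 → [0,0,-1,0]
  R3 -= 1·R1 → [0,0,2,-2]
  R3 -= -2·R2 → [0,0,0,-2]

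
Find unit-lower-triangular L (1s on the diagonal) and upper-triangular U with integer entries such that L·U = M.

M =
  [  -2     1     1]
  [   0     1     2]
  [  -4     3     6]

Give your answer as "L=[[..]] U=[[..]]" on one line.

L=[[1,0,0],[0,1,0],[2,1,1]] U=[[-2,1,1],[0,1,2],[0,0,2]]

  r1 -= 0·r0 → [0,1,2]
  r2 -= 2·r0 → [0,1,4]
  r2 -= 1·r1 → [0,0,2]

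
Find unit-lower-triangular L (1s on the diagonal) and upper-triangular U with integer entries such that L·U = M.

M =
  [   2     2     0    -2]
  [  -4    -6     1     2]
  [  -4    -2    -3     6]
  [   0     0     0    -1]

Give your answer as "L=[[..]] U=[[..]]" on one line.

L=[[1,0,0,0],[-2,1,0,0],[-2,-1,1,0],[0,0,0,1]] U=[[2,2,0,-2],[0,-2,1,-2],[0,0,-2,0],[0,0,0,-1]]

  R1 -= -2·R0 → [0,-2,1,-2]
  R2 -= -2·R0 → [0,2,-3,2]
  R3 -= 0·R0 → [0,0,0,-1]
  R2 -= -1·R1 → [0,0,-2,0]
  R3 -= 0·R1 → [0,0,0,-1]
  R3 -= 0·R2 → [0,0,0,-1]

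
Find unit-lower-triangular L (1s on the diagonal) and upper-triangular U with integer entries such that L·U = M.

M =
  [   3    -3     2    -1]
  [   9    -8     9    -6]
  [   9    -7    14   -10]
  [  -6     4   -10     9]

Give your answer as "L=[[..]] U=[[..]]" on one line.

  r1 -= 3·r0 → [0,1,3,-3]
  r2 -= 3·r0 → [0,2,8,-7]
  r3 -= -2·r0 → [0,-2,-6,7]
  r2 -= 2·r1 → [0,0,2,-1]
  r3 -= -2·r1 → [0,0,0,1]
  r3 -= 0·r2 → [0,0,0,1]

L=[[1,0,0,0],[3,1,0,0],[3,2,1,0],[-2,-2,0,1]] U=[[3,-3,2,-1],[0,1,3,-3],[0,0,2,-1],[0,0,0,1]]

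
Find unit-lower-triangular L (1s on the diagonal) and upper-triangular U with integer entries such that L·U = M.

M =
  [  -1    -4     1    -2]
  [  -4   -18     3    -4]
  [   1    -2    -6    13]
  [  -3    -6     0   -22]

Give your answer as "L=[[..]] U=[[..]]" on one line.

L=[[1,0,0,0],[4,1,0,0],[-1,3,1,0],[3,-3,3,1]] U=[[-1,-4,1,-2],[0,-2,-1,4],[0,0,-2,-1],[0,0,0,-1]]

  row1 -= 4·row0 → [0,-2,-1,4]
  row2 -= -1·row0 → [0,-6,-5,11]
  row3 -= 3·row0 → [0,6,-3,-16]
  row2 -= 3·row1 → [0,0,-2,-1]
  row3 -= -3·row1 → [0,0,-6,-4]
  row3 -= 3·row2 → [0,0,0,-1]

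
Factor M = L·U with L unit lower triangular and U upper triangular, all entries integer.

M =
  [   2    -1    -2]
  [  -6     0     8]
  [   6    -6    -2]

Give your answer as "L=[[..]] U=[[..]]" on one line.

L=[[1,0,0],[-3,1,0],[3,1,1]] U=[[2,-1,-2],[0,-3,2],[0,0,2]]

  row1 -= -3·row0 → [0,-3,2]
  row2 -= 3·row0 → [0,-3,4]
  row2 -= 1·row1 → [0,0,2]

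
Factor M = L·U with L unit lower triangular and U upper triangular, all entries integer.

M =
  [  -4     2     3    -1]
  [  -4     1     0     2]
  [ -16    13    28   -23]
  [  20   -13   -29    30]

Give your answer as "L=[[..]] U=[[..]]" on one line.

  R1 -= 1·R0 → [0,-1,-3,3]
  R2 -= 4·R0 → [0,5,16,-19]
  R3 -= -5·R0 → [0,-3,-14,25]
  R2 -= -5·R1 → [0,0,1,-4]
  R3 -= 3·R1 → [0,0,-5,16]
  R3 -= -5·R2 → [0,0,0,-4]

L=[[1,0,0,0],[1,1,0,0],[4,-5,1,0],[-5,3,-5,1]] U=[[-4,2,3,-1],[0,-1,-3,3],[0,0,1,-4],[0,0,0,-4]]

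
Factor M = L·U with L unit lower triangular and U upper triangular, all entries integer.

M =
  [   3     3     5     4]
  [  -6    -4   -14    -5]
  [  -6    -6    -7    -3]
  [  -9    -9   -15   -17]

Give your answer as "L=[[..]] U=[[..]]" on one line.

  r1 -= -2·r0 → [0,2,-4,3]
  r2 -= -2·r0 → [0,0,3,5]
  r3 -= -3·r0 → [0,0,0,-5]
  r2 -= 0·r1 → [0,0,3,5]
  r3 -= 0·r1 → [0,0,0,-5]
  r3 -= 0·r2 → [0,0,0,-5]

L=[[1,0,0,0],[-2,1,0,0],[-2,0,1,0],[-3,0,0,1]] U=[[3,3,5,4],[0,2,-4,3],[0,0,3,5],[0,0,0,-5]]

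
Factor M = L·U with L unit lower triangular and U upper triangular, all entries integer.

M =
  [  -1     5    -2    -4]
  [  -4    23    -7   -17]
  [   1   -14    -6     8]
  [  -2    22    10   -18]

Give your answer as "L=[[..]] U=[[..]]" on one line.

L=[[1,0,0,0],[4,1,0,0],[-1,-3,1,0],[2,4,-2,1]] U=[[-1,5,-2,-4],[0,3,1,-1],[0,0,-5,1],[0,0,0,-4]]

  R1 -= 4·R0 → [0,3,1,-1]
  R2 -= -1·R0 → [0,-9,-8,4]
  R3 -= 2·R0 → [0,12,14,-10]
  R2 -= -3·R1 → [0,0,-5,1]
  R3 -= 4·R1 → [0,0,10,-6]
  R3 -= -2·R2 → [0,0,0,-4]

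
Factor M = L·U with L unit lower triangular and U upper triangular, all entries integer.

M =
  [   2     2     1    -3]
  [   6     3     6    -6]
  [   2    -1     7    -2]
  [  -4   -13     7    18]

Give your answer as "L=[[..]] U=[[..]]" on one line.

  R1 -= 3·R0 → [0,-3,3,3]
  R2 -= 1·R0 → [0,-3,6,1]
  R3 -= -2·R0 → [0,-9,9,12]
  R2 -= 1·R1 → [0,0,3,-2]
  R3 -= 3·R1 → [0,0,0,3]
  R3 -= 0·R2 → [0,0,0,3]

L=[[1,0,0,0],[3,1,0,0],[1,1,1,0],[-2,3,0,1]] U=[[2,2,1,-3],[0,-3,3,3],[0,0,3,-2],[0,0,0,3]]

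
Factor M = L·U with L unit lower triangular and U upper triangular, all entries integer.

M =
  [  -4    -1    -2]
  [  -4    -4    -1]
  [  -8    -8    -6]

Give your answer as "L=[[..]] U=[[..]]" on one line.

L=[[1,0,0],[1,1,0],[2,2,1]] U=[[-4,-1,-2],[0,-3,1],[0,0,-4]]

  R1 -= 1·R0 → [0,-3,1]
  R2 -= 2·R0 → [0,-6,-2]
  R2 -= 2·R1 → [0,0,-4]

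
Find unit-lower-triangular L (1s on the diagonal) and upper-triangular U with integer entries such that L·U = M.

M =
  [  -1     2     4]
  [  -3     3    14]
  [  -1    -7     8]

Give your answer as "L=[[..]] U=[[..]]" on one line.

L=[[1,0,0],[3,1,0],[1,3,1]] U=[[-1,2,4],[0,-3,2],[0,0,-2]]

  R1 -= 3·R0 → [0,-3,2]
  R2 -= 1·R0 → [0,-9,4]
  R2 -= 3·R1 → [0,0,-2]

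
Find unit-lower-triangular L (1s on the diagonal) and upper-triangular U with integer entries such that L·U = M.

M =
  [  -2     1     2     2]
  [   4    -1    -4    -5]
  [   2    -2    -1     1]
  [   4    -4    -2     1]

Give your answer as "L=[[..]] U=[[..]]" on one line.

L=[[1,0,0,0],[-2,1,0,0],[-1,-1,1,0],[-2,-2,2,1]] U=[[-2,1,2,2],[0,1,0,-1],[0,0,1,2],[0,0,0,-1]]

  R1 -= -2·R0 → [0,1,0,-1]
  R2 -= -1·R0 → [0,-1,1,3]
  R3 -= -2·R0 → [0,-2,2,5]
  R2 -= -1·R1 → [0,0,1,2]
  R3 -= -2·R1 → [0,0,2,3]
  R3 -= 2·R2 → [0,0,0,-1]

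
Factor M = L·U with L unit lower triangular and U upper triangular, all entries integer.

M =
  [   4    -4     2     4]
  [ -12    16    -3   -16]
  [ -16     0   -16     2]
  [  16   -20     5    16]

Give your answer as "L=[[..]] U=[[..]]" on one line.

L=[[1,0,0,0],[-3,1,0,0],[-4,-4,1,0],[4,-1,0,1]] U=[[4,-4,2,4],[0,4,3,-4],[0,0,4,2],[0,0,0,-4]]

  R1 -= -3·R0 → [0,4,3,-4]
  R2 -= -4·R0 → [0,-16,-8,18]
  R3 -= 4·R0 → [0,-4,-3,0]
  R2 -= -4·R1 → [0,0,4,2]
  R3 -= -1·R1 → [0,0,0,-4]
  R3 -= 0·R2 → [0,0,0,-4]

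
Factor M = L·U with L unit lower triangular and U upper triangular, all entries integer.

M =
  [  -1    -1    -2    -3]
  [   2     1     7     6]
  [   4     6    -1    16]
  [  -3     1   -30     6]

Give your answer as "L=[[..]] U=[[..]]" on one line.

L=[[1,0,0,0],[-2,1,0,0],[-4,-2,1,0],[3,-4,4,1]] U=[[-1,-1,-2,-3],[0,-1,3,0],[0,0,-3,4],[0,0,0,-1]]

  r1 -= -2·r0 → [0,-1,3,0]
  r2 -= -4·r0 → [0,2,-9,4]
  r3 -= 3·r0 → [0,4,-24,15]
  r2 -= -2·r1 → [0,0,-3,4]
  r3 -= -4·r1 → [0,0,-12,15]
  r3 -= 4·r2 → [0,0,0,-1]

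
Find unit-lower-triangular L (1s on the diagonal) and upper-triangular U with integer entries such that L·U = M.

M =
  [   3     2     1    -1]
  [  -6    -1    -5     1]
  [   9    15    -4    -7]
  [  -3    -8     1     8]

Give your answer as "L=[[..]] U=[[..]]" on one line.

L=[[1,0,0,0],[-2,1,0,0],[3,3,1,0],[-1,-2,-2,1]] U=[[3,2,1,-1],[0,3,-3,-1],[0,0,2,-1],[0,0,0,3]]

  R1 -= -2·R0 → [0,3,-3,-1]
  R2 -= 3·R0 → [0,9,-7,-4]
  R3 -= -1·R0 → [0,-6,2,7]
  R2 -= 3·R1 → [0,0,2,-1]
  R3 -= -2·R1 → [0,0,-4,5]
  R3 -= -2·R2 → [0,0,0,3]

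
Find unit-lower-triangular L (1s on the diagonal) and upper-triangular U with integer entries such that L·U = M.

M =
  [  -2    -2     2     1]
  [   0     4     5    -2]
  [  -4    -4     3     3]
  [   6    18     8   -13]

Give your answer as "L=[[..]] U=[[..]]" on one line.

L=[[1,0,0,0],[0,1,0,0],[2,0,1,0],[-3,3,1,1]] U=[[-2,-2,2,1],[0,4,5,-2],[0,0,-1,1],[0,0,0,-5]]

  R1 -= 0·R0 → [0,4,5,-2]
  R2 -= 2·R0 → [0,0,-1,1]
  R3 -= -3·R0 → [0,12,14,-10]
  R2 -= 0·R1 → [0,0,-1,1]
  R3 -= 3·R1 → [0,0,-1,-4]
  R3 -= 1·R2 → [0,0,0,-5]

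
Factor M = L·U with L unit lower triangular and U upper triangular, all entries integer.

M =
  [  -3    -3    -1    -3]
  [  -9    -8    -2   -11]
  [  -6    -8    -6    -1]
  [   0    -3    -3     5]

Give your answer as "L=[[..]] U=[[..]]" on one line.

  r1 -= 3·r0 → [0,1,1,-2]
  r2 -= 2·r0 → [0,-2,-4,5]
  r3 -= 0·r0 → [0,-3,-3,5]
  r2 -= -2·r1 → [0,0,-2,1]
  r3 -= -3·r1 → [0,0,0,-1]
  r3 -= 0·r2 → [0,0,0,-1]

L=[[1,0,0,0],[3,1,0,0],[2,-2,1,0],[0,-3,0,1]] U=[[-3,-3,-1,-3],[0,1,1,-2],[0,0,-2,1],[0,0,0,-1]]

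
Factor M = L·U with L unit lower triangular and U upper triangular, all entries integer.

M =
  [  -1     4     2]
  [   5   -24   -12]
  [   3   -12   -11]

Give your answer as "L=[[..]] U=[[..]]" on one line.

  row1 -= -5·row0 → [0,-4,-2]
  row2 -= -3·row0 → [0,0,-5]
  row2 -= 0·row1 → [0,0,-5]

L=[[1,0,0],[-5,1,0],[-3,0,1]] U=[[-1,4,2],[0,-4,-2],[0,0,-5]]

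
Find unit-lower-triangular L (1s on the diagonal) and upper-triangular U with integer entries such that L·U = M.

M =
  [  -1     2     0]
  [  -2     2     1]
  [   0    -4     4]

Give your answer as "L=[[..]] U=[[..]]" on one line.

L=[[1,0,0],[2,1,0],[0,2,1]] U=[[-1,2,0],[0,-2,1],[0,0,2]]

  r1 -= 2·r0 → [0,-2,1]
  r2 -= 0·r0 → [0,-4,4]
  r2 -= 2·r1 → [0,0,2]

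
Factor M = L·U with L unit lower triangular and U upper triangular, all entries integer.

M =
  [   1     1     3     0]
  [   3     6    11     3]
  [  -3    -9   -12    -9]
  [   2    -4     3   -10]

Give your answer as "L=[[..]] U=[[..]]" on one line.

  r1 -= 3·r0 → [0,3,2,3]
  r2 -= -3·r0 → [0,-6,-3,-9]
  r3 -= 2·r0 → [0,-6,-3,-10]
  r2 -= -2·r1 → [0,0,1,-3]
  r3 -= -2·r1 → [0,0,1,-4]
  r3 -= 1·r2 → [0,0,0,-1]

L=[[1,0,0,0],[3,1,0,0],[-3,-2,1,0],[2,-2,1,1]] U=[[1,1,3,0],[0,3,2,3],[0,0,1,-3],[0,0,0,-1]]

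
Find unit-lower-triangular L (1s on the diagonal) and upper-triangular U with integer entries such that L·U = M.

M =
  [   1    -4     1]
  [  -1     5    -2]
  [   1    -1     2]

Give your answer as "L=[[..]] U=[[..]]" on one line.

L=[[1,0,0],[-1,1,0],[1,3,1]] U=[[1,-4,1],[0,1,-1],[0,0,4]]

  row1 -= -1·row0 → [0,1,-1]
  row2 -= 1·row0 → [0,3,1]
  row2 -= 3·row1 → [0,0,4]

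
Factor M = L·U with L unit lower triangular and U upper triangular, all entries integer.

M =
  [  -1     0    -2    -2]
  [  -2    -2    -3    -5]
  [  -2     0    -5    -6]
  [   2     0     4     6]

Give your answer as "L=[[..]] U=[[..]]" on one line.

  R1 -= 2·R0 → [0,-2,1,-1]
  R2 -= 2·R0 → [0,0,-1,-2]
  R3 -= -2·R0 → [0,0,0,2]
  R2 -= 0·R1 → [0,0,-1,-2]
  R3 -= 0·R1 → [0,0,0,2]
  R3 -= 0·R2 → [0,0,0,2]

L=[[1,0,0,0],[2,1,0,0],[2,0,1,0],[-2,0,0,1]] U=[[-1,0,-2,-2],[0,-2,1,-1],[0,0,-1,-2],[0,0,0,2]]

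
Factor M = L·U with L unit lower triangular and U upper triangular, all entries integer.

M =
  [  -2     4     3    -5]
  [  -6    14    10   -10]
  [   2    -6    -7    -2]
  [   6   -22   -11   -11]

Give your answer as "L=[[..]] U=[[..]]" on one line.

  r1 -= 3·r0 → [0,2,1,5]
  r2 -= -1·r0 → [0,-2,-4,-7]
  r3 -= -3·r0 → [0,-10,-2,-26]
  r2 -= -1·r1 → [0,0,-3,-2]
  r3 -= -5·r1 → [0,0,3,-1]
  r3 -= -1·r2 → [0,0,0,-3]

L=[[1,0,0,0],[3,1,0,0],[-1,-1,1,0],[-3,-5,-1,1]] U=[[-2,4,3,-5],[0,2,1,5],[0,0,-3,-2],[0,0,0,-3]]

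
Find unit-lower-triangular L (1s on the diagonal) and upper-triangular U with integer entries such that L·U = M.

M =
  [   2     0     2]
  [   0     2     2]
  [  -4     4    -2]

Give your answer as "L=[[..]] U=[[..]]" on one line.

L=[[1,0,0],[0,1,0],[-2,2,1]] U=[[2,0,2],[0,2,2],[0,0,-2]]

  R1 -= 0·R0 → [0,2,2]
  R2 -= -2·R0 → [0,4,2]
  R2 -= 2·R1 → [0,0,-2]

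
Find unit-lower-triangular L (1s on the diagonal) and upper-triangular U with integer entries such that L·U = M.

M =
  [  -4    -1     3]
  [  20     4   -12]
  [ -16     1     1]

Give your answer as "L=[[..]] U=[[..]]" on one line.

L=[[1,0,0],[-5,1,0],[4,-5,1]] U=[[-4,-1,3],[0,-1,3],[0,0,4]]

  r1 -= -5·r0 → [0,-1,3]
  r2 -= 4·r0 → [0,5,-11]
  r2 -= -5·r1 → [0,0,4]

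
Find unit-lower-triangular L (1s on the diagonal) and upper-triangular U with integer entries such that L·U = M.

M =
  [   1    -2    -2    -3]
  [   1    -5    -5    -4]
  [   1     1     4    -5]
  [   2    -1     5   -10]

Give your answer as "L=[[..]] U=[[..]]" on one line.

L=[[1,0,0,0],[1,1,0,0],[1,-1,1,0],[2,-1,2,1]] U=[[1,-2,-2,-3],[0,-3,-3,-1],[0,0,3,-3],[0,0,0,1]]

  R1 -= 1·R0 → [0,-3,-3,-1]
  R2 -= 1·R0 → [0,3,6,-2]
  R3 -= 2·R0 → [0,3,9,-4]
  R2 -= -1·R1 → [0,0,3,-3]
  R3 -= -1·R1 → [0,0,6,-5]
  R3 -= 2·R2 → [0,0,0,1]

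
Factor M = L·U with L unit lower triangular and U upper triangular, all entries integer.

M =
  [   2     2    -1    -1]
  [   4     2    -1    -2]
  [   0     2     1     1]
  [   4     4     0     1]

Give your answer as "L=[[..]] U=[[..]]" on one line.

  R1 -= 2·R0 → [0,-2,1,0]
  R2 -= 0·R0 → [0,2,1,1]
  R3 -= 2·R0 → [0,0,2,3]
  R2 -= -1·R1 → [0,0,2,1]
  R3 -= 0·R1 → [0,0,2,3]
  R3 -= 1·R2 → [0,0,0,2]

L=[[1,0,0,0],[2,1,0,0],[0,-1,1,0],[2,0,1,1]] U=[[2,2,-1,-1],[0,-2,1,0],[0,0,2,1],[0,0,0,2]]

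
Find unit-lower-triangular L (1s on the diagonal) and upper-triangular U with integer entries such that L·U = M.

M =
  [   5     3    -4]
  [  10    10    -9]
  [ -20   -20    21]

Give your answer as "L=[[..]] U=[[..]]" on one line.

L=[[1,0,0],[2,1,0],[-4,-2,1]] U=[[5,3,-4],[0,4,-1],[0,0,3]]

  row1 -= 2·row0 → [0,4,-1]
  row2 -= -4·row0 → [0,-8,5]
  row2 -= -2·row1 → [0,0,3]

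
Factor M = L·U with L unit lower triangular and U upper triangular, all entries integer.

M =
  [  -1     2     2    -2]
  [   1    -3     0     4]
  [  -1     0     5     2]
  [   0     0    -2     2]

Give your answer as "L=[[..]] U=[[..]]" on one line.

  row1 -= -1·row0 → [0,-1,2,2]
  row2 -= 1·row0 → [0,-2,3,4]
  row3 -= 0·row0 → [0,0,-2,2]
  row2 -= 2·row1 → [0,0,-1,0]
  row3 -= 0·row1 → [0,0,-2,2]
  row3 -= 2·row2 → [0,0,0,2]

L=[[1,0,0,0],[-1,1,0,0],[1,2,1,0],[0,0,2,1]] U=[[-1,2,2,-2],[0,-1,2,2],[0,0,-1,0],[0,0,0,2]]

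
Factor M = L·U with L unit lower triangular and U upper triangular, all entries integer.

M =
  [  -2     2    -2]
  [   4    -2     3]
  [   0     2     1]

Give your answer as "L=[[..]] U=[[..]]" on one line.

  row1 -= -2·row0 → [0,2,-1]
  row2 -= 0·row0 → [0,2,1]
  row2 -= 1·row1 → [0,0,2]

L=[[1,0,0],[-2,1,0],[0,1,1]] U=[[-2,2,-2],[0,2,-1],[0,0,2]]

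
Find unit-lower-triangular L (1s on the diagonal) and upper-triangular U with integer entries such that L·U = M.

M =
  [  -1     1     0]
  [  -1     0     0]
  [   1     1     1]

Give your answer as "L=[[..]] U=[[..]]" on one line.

  row1 -= 1·row0 → [0,-1,0]
  row2 -= -1·row0 → [0,2,1]
  row2 -= -2·row1 → [0,0,1]

L=[[1,0,0],[1,1,0],[-1,-2,1]] U=[[-1,1,0],[0,-1,0],[0,0,1]]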